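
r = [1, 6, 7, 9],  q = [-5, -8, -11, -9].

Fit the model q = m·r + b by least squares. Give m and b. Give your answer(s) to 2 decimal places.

With design matrix M, MᵀM = [[167, 23]; [23, 4]] and Mᵀq = [-211, -33]ᵀ.
Δ = 167·4 − 23² = 139.
m = ((-211)·4 − 23·(-33))/139 = -85/139; b = (167·(-33) − 23·(-211))/139 = -658/139.

m = -0.61, b = -4.73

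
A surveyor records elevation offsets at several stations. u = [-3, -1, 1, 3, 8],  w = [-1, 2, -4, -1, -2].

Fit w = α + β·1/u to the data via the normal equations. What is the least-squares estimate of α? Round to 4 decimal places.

α = -1.1318

Setting ∂/∂α … = 0 gives: 5·α + (1/8)·β = -6;  (1/8)·α + (1289/576)·β = -25/4.
Eliminating β: (1289/576)·(row 1) − (1/8)·(row 2) gives (1609/144)·α = (1289/576)·(-6) − (1/8)·(-25/4) = -607/48, so α = -1821/1609.
Then β = ((-25/4) − (1/8)·(-1821/1609))/(1289/576) = -4392/1609.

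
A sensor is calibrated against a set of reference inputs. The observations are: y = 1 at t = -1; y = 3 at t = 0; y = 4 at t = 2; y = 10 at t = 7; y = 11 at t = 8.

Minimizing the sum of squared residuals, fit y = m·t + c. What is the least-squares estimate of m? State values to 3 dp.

Forming AᵀA = [[118, 16]; [16, 5]] and Aᵀy = [165, 29]ᵀ gives AᵀA·[m, c]ᵀ = Aᵀy.
Eliminating c: 5·(row 1) − 16·(row 2) gives 334·m = 5·165 − 16·29 = 361, so m = 361/334.
Then c = (29 − 16·(361/334))/5 = 391/167.

m = 1.081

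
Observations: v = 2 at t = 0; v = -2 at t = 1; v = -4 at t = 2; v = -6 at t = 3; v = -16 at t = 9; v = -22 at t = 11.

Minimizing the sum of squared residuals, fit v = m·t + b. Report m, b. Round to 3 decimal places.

Normal-equation sums: Σt·t = 216, Σt = 26, Σ1 = 6.
Moment sums: Σt·v = -414, Σv = -48.
det = 216·6 − 26² = 620.
m = ((-414)·6 − 26·(-48))/620 = -309/155; b = (216·(-48) − 26·(-414))/620 = 99/155.

m = -1.994, b = 0.639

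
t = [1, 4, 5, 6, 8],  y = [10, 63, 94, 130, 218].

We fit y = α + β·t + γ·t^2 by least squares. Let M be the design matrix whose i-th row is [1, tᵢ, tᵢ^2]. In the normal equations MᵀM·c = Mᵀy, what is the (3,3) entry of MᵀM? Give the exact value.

6274

Row 3 ↔ basis t^2, column 3 ↔ basis t^2, so (MᵀM)_{3,3} = Σᵢ (t^2)·(t^2) = (1)·(1) + (16)·(16) + (25)·(25) + (36)·(36) + (64)·(64) = 6274.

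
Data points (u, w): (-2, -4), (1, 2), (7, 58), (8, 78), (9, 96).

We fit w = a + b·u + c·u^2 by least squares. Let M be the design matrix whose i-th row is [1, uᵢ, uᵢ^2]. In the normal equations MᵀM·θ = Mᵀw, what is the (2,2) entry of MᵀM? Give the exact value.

199

Row 2 ↔ basis u, column 2 ↔ basis u, so (MᵀM)_{2,2} = Σᵢ (u)·(u) = (-2)·(-2) + (1)·(1) + (7)·(7) + (8)·(8) + (9)·(9) = 199.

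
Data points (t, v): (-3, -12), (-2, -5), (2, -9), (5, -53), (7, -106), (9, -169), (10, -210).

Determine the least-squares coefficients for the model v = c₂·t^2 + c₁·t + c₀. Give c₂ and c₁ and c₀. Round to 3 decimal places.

The normal system XᵀX·[c₂, c₁, c₀]ᵀ = Xᵀv is [[19700, 2170, 272]; [2170, 272, 28]; [272, 28, 7]]·[c₂, c₁, c₀]ᵀ = [-41372, -4600, -564]ᵀ.
Row-reducing yields c₂ = -336492/169291, c₁ = -204586/169291, c₀ = 253444/169291.

c₂ = -1.988, c₁ = -1.208, c₀ = 1.497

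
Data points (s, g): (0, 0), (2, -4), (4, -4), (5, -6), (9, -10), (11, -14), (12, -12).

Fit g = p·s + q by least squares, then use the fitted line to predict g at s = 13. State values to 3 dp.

AᵀA·[p, q]ᵀ = Aᵀg reads: 391·p + 43·q = -442;  43·p + 7·q = -50.
Eliminating q: 7·(row 1) − 43·(row 2) gives 888·p = 7·(-442) − 43·(-50) = -944, so p = -118/111.
Then q = ((-50) − 43·(-118/111))/7 = -68/111.
At s = 13: ĝ = (-118/111)·(13) + (-68/111)·(1) = -534/37.

ĝ = -14.432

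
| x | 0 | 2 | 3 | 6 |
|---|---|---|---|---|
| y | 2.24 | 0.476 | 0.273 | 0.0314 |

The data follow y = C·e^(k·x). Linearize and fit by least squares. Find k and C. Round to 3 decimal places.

Let Y = ln y. Fitting Y = k·x + ln C by least squares:
Over the data: Σx = 11.0000, Σ(x)² = 49.0000, Σln y = -4.6951, Σx·ln y = -26.1452.
Normal system: [[49.0000, 11.0000]; [11.0000, 4]]·[k, ln C]ᵀ = [-26.1452, -4.6951]ᵀ.
Slope k = (n·Σx·ln y − Σx·Σln y)/(n·Σ(x)² − (Σx)²) = (4·-26.1452 − 11.0000·-4.6951)/75.0000 = -0.70580; ln C = (Σln y − k·Σx)/n = 0.76717, so C = exp(0.76717) = 2.15366.

k = -0.706, C = 2.154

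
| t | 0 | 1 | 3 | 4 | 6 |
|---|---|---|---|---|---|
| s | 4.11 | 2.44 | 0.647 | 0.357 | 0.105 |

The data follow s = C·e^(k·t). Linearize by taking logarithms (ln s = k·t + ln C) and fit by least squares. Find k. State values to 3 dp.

k = -0.618

Let Y = ln s. Fitting Y = k·t + ln C by least squares:
Σt = 14.0000, Σ(t)² = 62.0000, Σln s = -1.4138, Σt·ln s = -18.0571.
Equations: 62.0000·k + 14.0000·ln C = -18.0571;  14.0000·k + 5·ln C = -1.4138.
Slope k = (n·Σt·ln s − Σt·Σln s)/(n·Σ(t)² − (Σt)²) = (5·-18.0571 − 14.0000·-1.4138)/114.0000 = -0.61835; ln C = (Σln s − k·Σt)/n = 1.44863.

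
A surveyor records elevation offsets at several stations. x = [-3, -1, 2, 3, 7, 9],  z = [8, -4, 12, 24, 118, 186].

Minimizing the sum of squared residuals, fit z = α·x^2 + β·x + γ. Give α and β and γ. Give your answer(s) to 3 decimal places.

From the data, Σx^2·x^2 = 9141, Σx^2·x = 1079, Σx^2 = 153, Σx·x = 153, Σx = 17, Σ1 = 6.
And Σx^2·z = 21180, Σx·z = 2576, Σz = 344.
Normal equations: [[9141, 1079, 153]; [1079, 153, 17]; [153, 17, 6]]·[α, β, γ]ᵀ = [21180, 2576, 344]ᵀ.
Solving the 3×3 system (Gaussian elimination) gives α = 400667/198906, β = 190411/66302, γ = -215779/99453.

α = 2.014, β = 2.872, γ = -2.170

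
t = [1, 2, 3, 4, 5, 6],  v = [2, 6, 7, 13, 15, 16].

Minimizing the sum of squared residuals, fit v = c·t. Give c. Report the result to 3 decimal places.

Normal-equation sums: Σt·t = 91.
Moment sums: Σt·v = 258.
MᵀM·[c]ᵀ = Mᵀv becomes [[91]]·[c]ᵀ = [258]ᵀ.
Hence c = 258 / 91 ≈ 2.83516.

c = 2.835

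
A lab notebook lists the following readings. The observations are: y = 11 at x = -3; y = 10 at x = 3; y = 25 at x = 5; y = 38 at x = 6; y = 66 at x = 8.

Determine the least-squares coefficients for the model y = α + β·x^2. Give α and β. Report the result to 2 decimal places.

The normal system AᵀA·[α, β]ᵀ = Aᵀy is [[5, 143]; [143, 6179]]·[α, β]ᵀ = [150, 6406]ᵀ.
Determinant 5·6179 − 143² = 10446.
α = (150·6179 − 143·6406)/10446 = 5396/5223; β = (5·6406 − 143·150)/10446 = 5290/5223.

α = 1.03, β = 1.01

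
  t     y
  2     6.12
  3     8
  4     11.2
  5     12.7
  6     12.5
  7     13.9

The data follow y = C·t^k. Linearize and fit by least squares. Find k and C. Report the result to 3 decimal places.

Let Y = ln y. Fitting Y = k·ln t + ln C by least squares:
Σln t = 8.5252, Σ(ln t)² = 13.1965, Σln y = 14.0061, Σln t·ln y = 20.6268.
Equations: 13.1965·k + 8.5252·ln C = 20.6268;  8.5252·k + 6·ln C = 14.0061.
Slope k = (n·Σln t·ln y − Σln t·Σln y)/(n·Σ(ln t)² − (Σln t)²) = (6·20.6268 − 8.5252·14.0061)/6.5005 = 0.67015; ln C = (Σln y − k·Σln t)/n = 1.38216, so C = exp(1.38216) = 3.98350.

k = 0.670, C = 3.983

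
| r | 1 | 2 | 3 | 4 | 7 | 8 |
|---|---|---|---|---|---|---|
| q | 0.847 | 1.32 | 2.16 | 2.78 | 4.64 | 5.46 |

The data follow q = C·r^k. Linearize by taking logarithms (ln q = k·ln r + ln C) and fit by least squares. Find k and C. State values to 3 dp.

Let Y = ln q. Fitting Y = k·ln r + ln C by least squares:
Over the data: Σln r = 7.2034, Σ(ln r)² = 11.7199, Σln q = 5.1363, Σln r·ln q = 8.9721.
Normal system: [[11.7199, 7.2034]; [7.2034, 6]]·[k, ln C]ᵀ = [8.9721, 5.1363]ᵀ.
Slope k = (n·Σln r·ln q − Σln r·Σln q)/(n·Σ(ln r)² − (Σln r)²) = (6·8.9721 − 7.2034·5.1363)/18.4301 = 0.91337; ln C = (Σln q − k·Σln r)/n = -0.24052, so C = exp(-0.24052) = 0.78622.

k = 0.913, C = 0.786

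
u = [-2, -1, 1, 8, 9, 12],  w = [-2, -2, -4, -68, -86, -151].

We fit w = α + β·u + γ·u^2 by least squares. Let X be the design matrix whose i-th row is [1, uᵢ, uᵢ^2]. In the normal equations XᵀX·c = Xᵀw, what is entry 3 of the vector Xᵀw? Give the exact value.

-33076

Entry 3 ↔ basis u^2, so (Xᵀw)_{3} = Σᵢ (u^2)·wᵢ = (4)·(-2) + (1)·(-2) + (1)·(-4) + (64)·(-68) + (81)·(-86) + (144)·(-151) = -33076.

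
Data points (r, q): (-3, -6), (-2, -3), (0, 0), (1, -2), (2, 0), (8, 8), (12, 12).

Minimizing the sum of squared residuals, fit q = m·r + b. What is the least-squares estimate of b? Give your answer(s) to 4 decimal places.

b = -1.6741

Sums needed: Σr·r = 226, Σr = 18, Σ1 = 7.
Moment sums: Σr·q = 230, Σq = 9.
Normal equations: [[226, 18]; [18, 7]]·[m, b]ᵀ = [230, 9]ᵀ.
Eliminating b: 7·(row 1) − 18·(row 2) gives 1258·m = 7·230 − 18·9 = 1448, so m = 724/629.
Then b = (9 − 18·(724/629))/7 = -1053/629.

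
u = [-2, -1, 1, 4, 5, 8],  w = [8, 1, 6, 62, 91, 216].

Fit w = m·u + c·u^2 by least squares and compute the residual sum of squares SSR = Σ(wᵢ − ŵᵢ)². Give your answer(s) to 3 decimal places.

Forming XᵀX = [[111, 693]; [693, 4995]] and Xᵀw = [2420, 17130]ᵀ gives XᵀX·[m, c]ᵀ = Xᵀw.
Eliminating c: 4995·(row 1) − 693·(row 2) gives 74196·m = 4995·2420 − 693·17130 = 216810, so m = 4015/1374.
Then c = (17130 − 693·(4015/1374))/4995 = 1385/458.
Residuals: 1201/687, 617/687, 37/687, 1324/687, 542/687, -628/687; SSR = 6209/687.

SSR = 9.038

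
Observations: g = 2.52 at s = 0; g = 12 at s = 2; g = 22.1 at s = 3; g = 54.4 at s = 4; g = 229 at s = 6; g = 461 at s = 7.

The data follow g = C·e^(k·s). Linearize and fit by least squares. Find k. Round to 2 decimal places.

Taking logs, ln g = k·s + ln C, so regress ln g on s.
Σs = 22.0000, Σ(s)² = 114.0000, Σln g = 22.0682, Σs·ln g = 105.7781.
Equations: 114.0000·k + 22.0000·ln C = 105.7781;  22.0000·k + 6·ln C = 22.0682.
Slope k = (n·Σs·ln g − Σs·Σln g)/(n·Σ(s)² − (Σs)²) = (6·105.7781 − 22.0000·22.0682)/200.0000 = 0.74584; ln C = (Σln g − k·Σs)/n = 0.94330.

k = 0.75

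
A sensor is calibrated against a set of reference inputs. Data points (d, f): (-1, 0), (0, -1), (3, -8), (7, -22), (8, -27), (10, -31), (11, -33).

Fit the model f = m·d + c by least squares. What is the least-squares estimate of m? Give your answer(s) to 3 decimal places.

m = -2.939

Compute the Gram sums: Σd·d = 344, Σd = 38, Σ1 = 7.
And Σd·f = -1067, Σf = -122.
Eliminating c: 7·(row 1) − 38·(row 2) gives 964·m = 7·(-1067) − 38·(-122) = -2833, so m = -2833/964.
Then c = ((-122) − 38·(-2833/964))/7 = -711/482.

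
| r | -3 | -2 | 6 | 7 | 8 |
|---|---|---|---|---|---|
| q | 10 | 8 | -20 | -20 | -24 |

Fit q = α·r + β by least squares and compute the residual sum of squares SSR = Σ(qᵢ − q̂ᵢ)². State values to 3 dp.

Forming AᵀA = [[162, 16]; [16, 5]] and Aᵀq = [-498, -46]ᵀ gives AᵀA·[α, β]ᵀ = Aᵀq.
Eliminating β: 5·(row 1) − 16·(row 2) gives 554·α = 5·(-498) − 16·(-46) = -1754, so α = -877/277.
Then β = ((-46) − 16·(-877/277))/5 = 258/277.
Residuals: -119/277, 204/277, -536/277, 341/277, 110/277; SSR = 1702/277.

SSR = 6.144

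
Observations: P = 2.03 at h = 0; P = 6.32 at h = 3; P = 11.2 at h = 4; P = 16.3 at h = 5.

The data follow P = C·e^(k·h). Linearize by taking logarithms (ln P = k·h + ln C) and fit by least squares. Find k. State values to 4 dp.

k = 0.4196

Let Y = ln P. Fitting Y = k·h + ln C by least squares:
Σh = 12.0000, Σ(h)² = 50.0000, Σln P = 7.7588, Σh·ln P = 29.1506.
Equations: 50.0000·k + 12.0000·ln C = 29.1506;  12.0000·k + 4·ln C = 7.7588.
Solving (det = 56.0000): k = 0.41958, ln C = 0.68096.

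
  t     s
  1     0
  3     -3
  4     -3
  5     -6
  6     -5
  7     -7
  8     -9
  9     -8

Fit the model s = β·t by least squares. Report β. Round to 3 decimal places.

Normal-equation sums: Σt·t = 281.
For Mᵀs: Σt·s = -274.
MᵀM·[β]ᵀ = Mᵀs becomes [[281]]·[β]ᵀ = [-274]ᵀ.
β = (-274)/281 = -0.975089.

β = -0.975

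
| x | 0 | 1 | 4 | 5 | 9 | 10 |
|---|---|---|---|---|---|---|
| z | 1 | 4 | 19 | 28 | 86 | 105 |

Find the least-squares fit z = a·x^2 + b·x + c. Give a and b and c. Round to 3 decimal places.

Normal-equation sums: Σx^2·x^2 = 17443, Σx^2·x = 1919, Σx^2 = 223, Σx·x = 223, Σx = 29, Σ1 = 6.
And Σx^2·z = 18474, Σx·z = 2044, Σz = 243.
Solving the 3×3 system (Gaussian elimination) gives a = 10877/10878, b = 533/1554, c = 3044/1813.

a = 1.000, b = 0.343, c = 1.679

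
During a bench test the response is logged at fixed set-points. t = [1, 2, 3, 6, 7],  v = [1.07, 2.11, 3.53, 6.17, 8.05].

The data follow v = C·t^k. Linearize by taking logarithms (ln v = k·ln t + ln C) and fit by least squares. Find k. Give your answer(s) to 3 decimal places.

Linearized form: ln v = k·ln t + ln C. From the 5 transformed points,
Σln t = 5.5294, Σ(ln t)² = 8.6844, Σln v = 5.9810, Σln t·ln v = 9.2222.
Normal system: [[8.6844, 5.5294]; [5.5294, 5]]·[k, ln C]ᵀ = [9.2222, 5.9810]ᵀ.
Solving (det = 12.8473): k = 1.01497, ln C = 0.07376.

k = 1.015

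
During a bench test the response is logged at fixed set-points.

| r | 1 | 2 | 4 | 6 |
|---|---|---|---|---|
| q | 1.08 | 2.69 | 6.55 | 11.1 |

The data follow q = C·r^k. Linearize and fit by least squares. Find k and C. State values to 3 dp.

Taking logs, ln q = k·ln r + ln C, so regress ln q on ln r.
AᵀA = [[5.6127, 3.8712]; [3.8712, 4]], rhs = [7.6041, 5.3529]ᵀ  (here Σln r = 3.8712, Σ(ln r)² = 5.6127, Σln q = 5.3529, Σln r·ln q = 7.6041).
Δ = 5.6127·4 − (3.8712)² = 7.4645; k = (7.6041·4 − 3.8712·5.3529)/7.4645 = 1.29869, ln C = (5.6127·5.3529 − 3.8712·7.6041)/7.4645 = 0.08136, so C = exp(0.08136) = 1.08476.

k = 1.299, C = 1.085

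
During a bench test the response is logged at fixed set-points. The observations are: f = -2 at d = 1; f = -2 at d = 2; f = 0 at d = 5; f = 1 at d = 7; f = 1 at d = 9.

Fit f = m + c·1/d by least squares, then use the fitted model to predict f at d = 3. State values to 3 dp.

The normal equations are: 5·m + (1231/630)·c = -2;  (1231/630)·m + (525001/396900)·c = -173/63.
(Σ1 = 5, Σ1/d = 1231/630, Σ1/d·1/d = 525001/396900, Σf = -2, Σ1/d·f = -173/63.)
Determinant 5·(525001/396900) − (1231/630)² = 277411/99225.
m = ((-2)·(525001/396900) − (1231/630)·(-173/63))/(277411/99225) = 269907/277411; c = (5·(-173/63) − (1231/630)·(-2))/(277411/99225) = -974610/277411.
At d = 3: f̂ = (269907/277411)·(1) + (-974610/277411)·(1/3) = -54963/277411.

f̂ = -0.198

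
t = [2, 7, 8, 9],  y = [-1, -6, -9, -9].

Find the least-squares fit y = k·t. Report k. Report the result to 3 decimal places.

k = -0.995

AᵀA·[k]ᵀ = Aᵀy reads: 198·k = -197.
(Σt·t = 198, Σt·y = -197.)
k = (-197)/198 = -0.994949.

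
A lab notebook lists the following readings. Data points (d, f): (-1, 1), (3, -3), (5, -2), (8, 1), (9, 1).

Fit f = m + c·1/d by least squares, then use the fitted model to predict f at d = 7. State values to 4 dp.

From the data, Σ1 = 5, Σ1/d = -83/360, Σ1/d·1/d = 152809/129600.
Moment sums: Σf = -2, Σ1/d·f = -779/360.
So AᵀA·[m, c]ᵀ = Aᵀf: [[5, -83/360]; [-83/360, 152809/129600]]·[m, c]ᵀ = [-2, -779/360]ᵀ.
Determinant 5·(152809/129600) − (-83/360)² = 189289/32400.
m = ((-2)·(152809/129600) − (-83/360)·(-779/360))/(189289/32400) = -370275/757156; c = (5·(-779/360) − (-83/360)·(-2))/(189289/32400) = -365490/189289.
At d = 7: f̂ = (-370275/757156)·(1) + (-365490/189289)·(1/7) = -4053885/5300092.

f̂ = -0.7649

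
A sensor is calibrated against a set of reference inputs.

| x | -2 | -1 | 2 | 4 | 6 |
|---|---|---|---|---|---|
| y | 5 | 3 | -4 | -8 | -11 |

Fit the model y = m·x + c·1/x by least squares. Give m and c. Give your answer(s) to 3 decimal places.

Normal-equation sums: Σx·x = 61, Σx·1/x = 5, Σ1/x·1/x = 229/144.
And Σx·y = -119, Σ1/x·y = -34/3.
So AᵀA·[m, c]ᵀ = Aᵀy: [[61, 5]; [5, 229/144]]·[m, c]ᵀ = [-119, -34/3]ᵀ.
Determinant 61·(229/144) − 5² = 10369/144.
m = ((-119)·(229/144) − 5·(-34/3))/(10369/144) = -19091/10369; c = (61·(-34/3) − 5·(-119))/(10369/144) = -13872/10369.

m = -1.841, c = -1.338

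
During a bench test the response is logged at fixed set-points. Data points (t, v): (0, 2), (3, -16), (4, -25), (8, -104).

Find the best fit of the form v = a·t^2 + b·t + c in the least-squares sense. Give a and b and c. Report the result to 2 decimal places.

With design matrix X, XᵀX = [[4433, 603, 89]; [603, 89, 15]; [89, 15, 4]] and Xᵀv = [-7200, -980, -143]ᵀ.
Solving the 3×3 system (Gaussian elimination) gives a = -6059/3916, b = -3247/3916, c = 1748/979.

a = -1.55, b = -0.83, c = 1.79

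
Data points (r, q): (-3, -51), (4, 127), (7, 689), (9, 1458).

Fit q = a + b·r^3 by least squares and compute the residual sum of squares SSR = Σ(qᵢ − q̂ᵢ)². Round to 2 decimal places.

SSR = 12.02

Normal-equation sums: Σ1 = 4, Σr^3 = 1109, Σr^3·r^3 = 653915.
And Σq = 2223, Σr^3·q = 1308714.
Normal equations: [[4, 1109]; [1109, 653915]]·[a, b]ᵀ = [2223, 1308714]ᵀ.
Eliminating b: 653915·(row 1) − 1109·(row 2) gives 1385779·a = 653915·2223 − 1109·1308714 = 2289219, so a = 2289219/1385779.
Then b = (1308714 − 1109·(2289219/1385779))/653915 = 2769549/1385779.
Residuals: 1813875/1385779, -3546422/1385779, 2557205/1385779, -824658/1385779; SSR = 16659662/1385779.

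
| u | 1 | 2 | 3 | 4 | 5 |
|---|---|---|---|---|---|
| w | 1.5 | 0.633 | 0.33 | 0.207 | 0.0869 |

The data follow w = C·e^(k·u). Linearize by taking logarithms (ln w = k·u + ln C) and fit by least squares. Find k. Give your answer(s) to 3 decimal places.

k = -0.681

Let Y = ln w. Fitting Y = k·u + ln C by least squares:
Σu = 15.0000, Σ(u)² = 55.0000, Σln w = -5.1785, Σu·ln w = -22.3502.
Equations: 55.0000·k + 15.0000·ln C = -22.3502;  15.0000·k + 5·ln C = -5.1785.
Solving (det = 50.0000): k = -0.68147, ln C = 1.00870.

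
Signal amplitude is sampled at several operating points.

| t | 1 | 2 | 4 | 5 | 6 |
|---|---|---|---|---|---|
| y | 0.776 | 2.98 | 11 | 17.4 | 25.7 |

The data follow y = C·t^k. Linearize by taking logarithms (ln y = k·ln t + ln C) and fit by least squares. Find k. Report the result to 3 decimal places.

k = 1.940

With ln yᵢ as the transformed response and ln tᵢ as the regressor:
Σln t = 5.4806, Σ(ln t)² = 8.2030, Σln y = 9.3392, Σln t·ln y = 14.4953.
Normal system: [[8.2030, 5.4806]; [5.4806, 5]]·[k, ln C]ᵀ = [14.4953, 9.3392]ᵀ.
Slope k = (n·Σln t·ln y − Σln t·Σln y)/(n·Σ(ln t)² − (Σln t)²) = (5·14.4953 − 5.4806·9.3392)/10.9774 = 1.93961; ln C = (Σln y − k·Σln t)/n = -0.25822.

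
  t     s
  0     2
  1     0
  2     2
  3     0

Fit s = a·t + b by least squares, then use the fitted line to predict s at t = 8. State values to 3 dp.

ŝ = -1.600

Forming MᵀM = [[14, 6]; [6, 4]] and Mᵀs = [4, 4]ᵀ gives MᵀM·[a, b]ᵀ = Mᵀs.
Eliminating b: 4·(row 1) − 6·(row 2) gives 20·a = 4·4 − 6·4 = -8, so a = -2/5.
Then b = (4 − 6·(-2/5))/4 = 8/5.
At t = 8: ŝ = (-2/5)·(8) + (8/5)·(1) = -8/5.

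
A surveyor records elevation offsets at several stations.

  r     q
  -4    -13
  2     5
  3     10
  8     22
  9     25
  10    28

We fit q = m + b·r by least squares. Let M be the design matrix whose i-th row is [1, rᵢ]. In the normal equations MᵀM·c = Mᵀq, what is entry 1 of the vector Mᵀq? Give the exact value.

77

Entry 1 ↔ basis 1, so (Mᵀq)_{1} = Σᵢ qᵢ = (1)·(-13) + (1)·(5) + (1)·(10) + (1)·(22) + (1)·(25) + (1)·(28) = 77.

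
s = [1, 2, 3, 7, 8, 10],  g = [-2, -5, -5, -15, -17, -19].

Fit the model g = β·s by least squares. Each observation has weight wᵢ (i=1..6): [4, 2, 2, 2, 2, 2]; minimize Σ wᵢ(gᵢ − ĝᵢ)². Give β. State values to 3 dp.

β = -2.018

From the data, Σwᵢ·s·s = 456.
Right-hand side: Σwᵢ·s·g = -920.
So AᵀWA·[β]ᵀ = AᵀWg: [[456]]·[β]ᵀ = [-920]ᵀ.
β = (-920)/456 = -2.01754.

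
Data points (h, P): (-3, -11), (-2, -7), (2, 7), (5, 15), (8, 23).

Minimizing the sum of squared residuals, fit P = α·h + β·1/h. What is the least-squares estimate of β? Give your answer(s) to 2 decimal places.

β = 3.36

Forming MᵀM = [[106, 5]; [5, 9601/14400]] and MᵀP = [320, 397/24]ᵀ gives MᵀM·[α, β]ᵀ = MᵀP.
Δ = 106·(9601/14400) − 5² = 328853/7200.
α = (320·(9601/14400) − 5·(397/24))/(328853/7200) = 134380/46979; β = (106·(397/24) − 5·320)/(328853/7200) = 157800/46979.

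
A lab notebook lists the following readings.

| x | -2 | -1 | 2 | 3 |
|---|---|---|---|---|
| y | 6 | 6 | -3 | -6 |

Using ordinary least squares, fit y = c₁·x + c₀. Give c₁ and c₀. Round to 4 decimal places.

c₁ = -2.5588, c₀ = 2.0294

Setting ∂/∂c₁ … = 0 gives: 18·c₁ + 2·c₀ = -42;  2·c₁ + 4·c₀ = 3.
(Σx·x = 18, Σx = 2, Σ1 = 4, Σx·y = -42, Σy = 3.)
det = 18·4 − 2² = 68.
c₁ = ((-42)·4 − 2·3)/68 = -87/34; c₀ = (18·3 − 2·(-42))/68 = 69/34.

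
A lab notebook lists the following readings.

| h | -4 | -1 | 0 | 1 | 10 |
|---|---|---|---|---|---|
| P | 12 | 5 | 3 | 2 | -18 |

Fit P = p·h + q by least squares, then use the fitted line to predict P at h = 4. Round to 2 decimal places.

With design matrix X, XᵀX = [[118, 6]; [6, 5]] and XᵀP = [-231, 4]ᵀ.
Eliminating q: 5·(row 1) − 6·(row 2) gives 554·p = 5·(-231) − 6·4 = -1179, so p = -1179/554.
Then q = (4 − 6·(-1179/554))/5 = 929/277.
At h = 4: P̂ = (-1179/554)·(4) + (929/277)·(1) = -1429/277.

P̂ = -5.16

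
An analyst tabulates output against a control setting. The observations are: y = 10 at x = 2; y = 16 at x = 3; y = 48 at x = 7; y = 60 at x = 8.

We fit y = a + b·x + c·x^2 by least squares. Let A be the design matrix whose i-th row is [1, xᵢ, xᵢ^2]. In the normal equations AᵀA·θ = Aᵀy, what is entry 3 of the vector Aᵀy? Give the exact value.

Entry 3 ↔ basis x^2, so (Aᵀy)_{3} = Σᵢ (x^2)·yᵢ = (4)·(10) + (9)·(16) + (49)·(48) + (64)·(60) = 6376.

6376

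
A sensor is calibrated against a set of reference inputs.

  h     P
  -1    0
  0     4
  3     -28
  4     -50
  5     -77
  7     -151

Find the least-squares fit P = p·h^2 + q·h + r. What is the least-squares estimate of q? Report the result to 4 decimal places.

XᵀX·[p, q, r]ᵀ = XᵀP reads: 3364·p + 558·q + 100·r = -10376;  558·p + 100·q + 18·r = -1726;  100·p + 18·q + 6·r = -302.
(Σh^2·h^2 = 3364, Σh^2·h = 558, Σh^2 = 100, Σh·h = 100, Σh = 18, Σ1 = 6, Σh^2·P = -10376, Σh·P = -1726, ΣP = -302.)
Solving the 3×3 system (Gaussian elimination) gives p = -2332/785, q = -914/785, r = 2097/785.

q = -1.1643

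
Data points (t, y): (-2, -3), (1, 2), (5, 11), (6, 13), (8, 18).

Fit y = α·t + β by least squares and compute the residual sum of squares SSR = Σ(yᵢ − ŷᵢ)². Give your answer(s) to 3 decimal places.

With design matrix X, XᵀX = [[130, 18]; [18, 5]] and Xᵀy = [285, 41]ᵀ.
Eliminating β: 5·(row 1) − 18·(row 2) gives 326·α = 5·285 − 18·41 = 687, so α = 687/326.
Then β = (41 − 18·(687/326))/5 = 100/163.
Residuals: 98/163, -235/326, -49/326, -42/163, 86/163; SSR = 407/326.

SSR = 1.248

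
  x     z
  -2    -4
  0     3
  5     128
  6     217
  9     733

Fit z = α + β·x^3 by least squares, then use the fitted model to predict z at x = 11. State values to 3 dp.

ẑ = 1334.878

Compute the Gram sums: Σ1 = 5, Σx^3 = 1062, Σx^3·x^3 = 593786.
Right-hand side: Σz = 1077, Σx^3·z = 597261.
Δ = 5·593786 − 1062² = 1841086.
α = (1077·593786 − 1062·597261)/1841086 = 2608170/920543; β = (5·597261 − 1062·1077)/1841086 = 1842531/1841086.
At x = 11: ẑ = (2608170/920543)·(1) + (1842531/1841086)·(1331) = 2457625101/1841086.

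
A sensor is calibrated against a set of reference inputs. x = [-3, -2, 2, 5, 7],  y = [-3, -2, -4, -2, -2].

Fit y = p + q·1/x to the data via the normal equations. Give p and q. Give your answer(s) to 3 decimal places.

From the data, Σ1 = 5, Σ1/x = 1/105, Σ1/x·1/x = 14807/22050.
Right-hand side: Σy = -13, Σ1/x·y = -24/35.
Eliminating q: (14807/22050)·(row 1) − (1/105)·(row 2) gives (74033/22050)·p = (14807/22050)·(-13) − (1/105)·(-24/35) = -192347/22050, so p = -192347/74033.
Then q = ((-24/35) − (1/105)·(-192347/74033))/(14807/22050) = -72870/74033.

p = -2.598, q = -0.984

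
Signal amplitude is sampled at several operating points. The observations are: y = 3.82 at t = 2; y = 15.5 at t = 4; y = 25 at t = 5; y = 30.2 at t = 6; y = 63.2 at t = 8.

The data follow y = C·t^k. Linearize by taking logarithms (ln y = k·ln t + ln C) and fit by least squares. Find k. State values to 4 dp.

Let Y = ln y. Fitting Y = k·ln t + ln C by least squares:
AᵀA = [[12.5270, 7.5601]; [7.5601, 5]], rhs = [24.6372, 14.8541]ᵀ  (here Σln t = 7.5601, Σ(ln t)² = 12.5270, Σln y = 14.8541, Σln t·ln y = 24.6372).
Slope k = (n·Σln t·ln y − Σln t·Σln y)/(n·Σ(ln t)² − (Σln t)²) = (5·24.6372 − 7.5601·14.8541)/5.4804 = 1.98669; ln C = (Σln y − k·Σln t)/n = -0.03309.

k = 1.9867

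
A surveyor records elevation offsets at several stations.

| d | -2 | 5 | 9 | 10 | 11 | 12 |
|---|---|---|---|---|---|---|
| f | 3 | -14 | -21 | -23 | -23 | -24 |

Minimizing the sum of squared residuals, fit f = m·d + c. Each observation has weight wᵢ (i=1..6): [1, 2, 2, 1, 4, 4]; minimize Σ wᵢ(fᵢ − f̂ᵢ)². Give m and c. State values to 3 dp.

m = -1.829, c = -3.133

Entries of AᵀWA: Σwᵢ·d·d = 1376, Σwᵢ·d = 128, Σwᵢ·1 = 14.
Moment sums: Σwᵢ·d·f = -2918, Σwᵢ·f = -278.
Determinant 1376·14 − 128² = 2880.
m = ((-2918)·14 − 128·(-278))/2880 = -439/240; c = (1376·(-278) − 128·(-2918))/2880 = -47/15.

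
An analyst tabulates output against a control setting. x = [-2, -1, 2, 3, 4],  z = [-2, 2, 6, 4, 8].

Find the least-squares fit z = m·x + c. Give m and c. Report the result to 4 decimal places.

Entries of MᵀM: Σx·x = 34, Σx = 6, Σ1 = 5.
For Mᵀz: Σx·z = 58, Σz = 18.
Normal equations: [[34, 6]; [6, 5]]·[m, c]ᵀ = [58, 18]ᵀ.
Eliminating c: 5·(row 1) − 6·(row 2) gives 134·m = 5·58 − 6·18 = 182, so m = 91/67.
Then c = (18 − 6·(91/67))/5 = 132/67.

m = 1.3582, c = 1.9701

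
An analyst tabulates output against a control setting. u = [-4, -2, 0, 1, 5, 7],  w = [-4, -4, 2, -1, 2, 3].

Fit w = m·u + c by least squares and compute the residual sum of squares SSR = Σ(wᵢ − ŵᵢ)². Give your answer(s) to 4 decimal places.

SSR = 12.7869

Setting ∂/∂m … = 0 gives: 95·m + 7·c = 54;  7·m + 6·c = -2.
Eliminating c: 6·(row 1) − 7·(row 2) gives 521·m = 6·54 − 7·(-2) = 338, so m = 338/521.
Then c = ((-2) − 7·(338/521))/6 = -568/521.
Residuals: -164/521, -840/521, 1610/521, -291/521, -80/521, -235/521; SSR = 6662/521.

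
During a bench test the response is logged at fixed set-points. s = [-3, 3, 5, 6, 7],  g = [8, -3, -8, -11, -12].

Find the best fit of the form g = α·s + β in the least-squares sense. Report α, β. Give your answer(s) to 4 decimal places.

α = -2.0475, β = 2.1709

Entries of MᵀM: Σs·s = 128, Σs = 18, Σ1 = 5.
Right-hand side: Σs·g = -223, Σg = -26.
So MᵀM·[α, β]ᵀ = Mᵀg: [[128, 18]; [18, 5]]·[α, β]ᵀ = [-223, -26]ᵀ.
Eliminating β: 5·(row 1) − 18·(row 2) gives 316·α = 5·(-223) − 18·(-26) = -647, so α = -647/316.
Then β = ((-26) − 18·(-647/316))/5 = 343/158.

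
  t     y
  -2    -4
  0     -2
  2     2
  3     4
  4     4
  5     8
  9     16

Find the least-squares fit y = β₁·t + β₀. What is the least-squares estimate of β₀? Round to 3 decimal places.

AᵀA·[β₁, β₀]ᵀ = Aᵀy reads: 139·β₁ + 21·β₀ = 224;  21·β₁ + 7·β₀ = 28.
det = 139·7 − 21² = 532.
β₁ = (224·7 − 21·28)/532 = 35/19; β₀ = (139·28 − 21·224)/532 = -29/19.

β₀ = -1.526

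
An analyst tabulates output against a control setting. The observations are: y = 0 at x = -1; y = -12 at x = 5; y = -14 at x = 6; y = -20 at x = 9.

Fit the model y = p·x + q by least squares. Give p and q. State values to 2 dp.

Normal-equation sums: Σx·x = 143, Σx = 19, Σ1 = 4.
For Aᵀy: Σx·y = -324, Σy = -46.
Normal equations: [[143, 19]; [19, 4]]·[p, q]ᵀ = [-324, -46]ᵀ.
det = 143·4 − 19² = 211.
p = ((-324)·4 − 19·(-46))/211 = -2; q = (143·(-46) − 19·(-324))/211 = -2.

p = -2.00, q = -2.00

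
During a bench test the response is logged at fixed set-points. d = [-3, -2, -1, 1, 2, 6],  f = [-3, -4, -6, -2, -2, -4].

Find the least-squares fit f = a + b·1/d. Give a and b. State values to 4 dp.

The normal system MᵀM·[a, b]ᵀ = Mᵀf is [[6, -1/6]; [-1/6, 95/36]]·[a, b]ᵀ = [-21, 16/3]ᵀ.
Δ = 6·(95/36) − (-1/6)² = 569/36.
a = ((-21)·(95/36) − (-1/6)·(16/3))/(569/36) = -1963/569; b = (6·(16/3) − (-1/6)·(-21))/(569/36) = 1026/569.

a = -3.4499, b = 1.8032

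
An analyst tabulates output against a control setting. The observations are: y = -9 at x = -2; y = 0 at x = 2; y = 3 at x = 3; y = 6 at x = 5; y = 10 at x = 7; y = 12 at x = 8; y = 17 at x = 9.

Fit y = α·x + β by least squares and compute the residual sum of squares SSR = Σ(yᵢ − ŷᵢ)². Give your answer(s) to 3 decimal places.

Forming MᵀM = [[236, 32]; [32, 7]] and Mᵀy = [376, 39]ᵀ gives MᵀM·[α, β]ᵀ = Mᵀy.
Determinant 236·7 − 32² = 628.
α = (376·7 − 32·39)/628 = 346/157; β = (236·39 − 32·376)/628 = -707/157.
Residuals: -14/157, 15/157, 140/157, -81/157, -145/157, -177/157, 262/157; SSR = 940/157.

SSR = 5.987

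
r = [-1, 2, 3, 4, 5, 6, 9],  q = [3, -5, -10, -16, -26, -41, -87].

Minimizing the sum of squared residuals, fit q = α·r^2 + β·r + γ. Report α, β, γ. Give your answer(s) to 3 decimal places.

α = -0.987, β = -1.068, γ = 2.532

Forming AᵀA = [[8836, 1168, 172]; [1168, 172, 28]; [172, 28, 7]] and Aᵀq = [-9536, -1266, -182]ᵀ gives AᵀA·[α, β, γ]ᵀ = Aᵀq.
Inverting the 3×3 Gram matrix, [α, β, γ]ᵀ = [-1330/1347, -14381/13470, 5684/2245]ᵀ.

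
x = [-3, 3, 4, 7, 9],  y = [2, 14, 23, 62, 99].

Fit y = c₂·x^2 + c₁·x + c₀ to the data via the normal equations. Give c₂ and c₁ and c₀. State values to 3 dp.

c₂ = 1.016, c₁ = 1.970, c₀ = -1.193

Sums needed: Σx^2·x^2 = 9380, Σx^2·x = 1136, Σx^2 = 164, Σx·x = 164, Σx = 20, Σ1 = 5.
For Mᵀy: Σx^2·y = 11569, Σx·y = 1453, Σy = 200.
Row-reducing yields c₂ = 14905/14676, c₁ = 9639/4892, c₀ = -4378/3669.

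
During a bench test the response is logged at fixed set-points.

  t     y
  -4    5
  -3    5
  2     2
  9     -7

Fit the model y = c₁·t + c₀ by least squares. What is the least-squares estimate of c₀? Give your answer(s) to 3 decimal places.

c₀ = 2.184

Sums needed: Σt·t = 110, Σt = 4, Σ1 = 4.
For Aᵀy: Σt·y = -94, Σy = 5.
So AᵀA·[c₁, c₀]ᵀ = Aᵀy: [[110, 4]; [4, 4]]·[c₁, c₀]ᵀ = [-94, 5]ᵀ.
Eliminating c₀: 4·(row 1) − 4·(row 2) gives 424·c₁ = 4·(-94) − 4·5 = -396, so c₁ = -99/106.
Then c₀ = (5 − 4·(-99/106))/4 = 463/212.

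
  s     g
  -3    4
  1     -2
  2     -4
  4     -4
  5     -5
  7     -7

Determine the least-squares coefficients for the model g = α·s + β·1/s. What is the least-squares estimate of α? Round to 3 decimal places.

α = -0.982

Entries of MᵀM: Σs·s = 104, Σs·1/s = 6, Σ1/s·1/s = 261781/176400.
Right-hand side: Σs·g = -112, Σ1/s·g = -25/3.
MᵀM·[α, β]ᵀ = Mᵀg becomes [[104, 6]; [6, 261781/176400]]·[α, β]ᵀ = [-112, -25/3]ᵀ.
Determinant 104·(261781/176400) − 6² = 2609353/22050.
α = ((-112)·(261781/176400) − 6·(-25/3))/(2609353/22050) = -2562434/2609353; β = (104·(-25/3) − 6·(-112))/(2609353/22050) = -4292400/2609353.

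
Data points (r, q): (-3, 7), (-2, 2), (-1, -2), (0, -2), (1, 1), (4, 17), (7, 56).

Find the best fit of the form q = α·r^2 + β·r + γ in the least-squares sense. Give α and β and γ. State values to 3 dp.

Sums needed: Σr^2·r^2 = 2756, Σr^2·r = 372, Σr^2 = 80, Σr·r = 80, Σr = 6, Σ1 = 7.
Right-hand side: Σr^2·q = 3086, Σr·q = 438, Σq = 79.
Normal equations: [[2756, 372, 80]; [372, 80, 6]; [80, 6, 7]]·[α, β, γ]ᵀ = [3086, 438, 79]ᵀ.
Row-reducing yields α = 44685/40072, β = 17091/40072, γ = -36547/20036.

α = 1.115, β = 0.427, γ = -1.824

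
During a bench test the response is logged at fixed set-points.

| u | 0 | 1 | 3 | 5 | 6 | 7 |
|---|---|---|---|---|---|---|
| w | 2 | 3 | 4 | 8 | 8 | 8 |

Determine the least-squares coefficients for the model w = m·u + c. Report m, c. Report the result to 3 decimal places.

Setting ∂/∂m … = 0 gives: 120·m + 22·c = 159;  22·m + 6·c = 33.
det = 120·6 − 22² = 236.
m = (159·6 − 22·33)/236 = 57/59; c = (120·33 − 22·159)/236 = 231/118.

m = 0.966, c = 1.958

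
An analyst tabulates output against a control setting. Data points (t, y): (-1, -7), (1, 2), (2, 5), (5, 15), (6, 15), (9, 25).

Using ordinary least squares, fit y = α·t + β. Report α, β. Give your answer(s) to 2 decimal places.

MᵀM·[α, β]ᵀ = Mᵀy reads: 148·α + 22·β = 409;  22·α + 6·β = 55.
Δ = 148·6 − 22² = 404.
α = (409·6 − 22·55)/404 = 311/101; β = (148·55 − 22·409)/404 = -429/202.

α = 3.08, β = -2.12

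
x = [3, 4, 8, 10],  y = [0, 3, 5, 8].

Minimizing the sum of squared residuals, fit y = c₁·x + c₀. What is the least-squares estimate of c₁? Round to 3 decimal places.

c₁ = 0.977

Sums needed: Σx·x = 189, Σx = 25, Σ1 = 4.
Right-hand side: Σx·y = 132, Σy = 16.
AᵀA·[c₁, c₀]ᵀ = Aᵀy becomes [[189, 25]; [25, 4]]·[c₁, c₀]ᵀ = [132, 16]ᵀ.
Eliminating c₀: 4·(row 1) − 25·(row 2) gives 131·c₁ = 4·132 − 25·16 = 128, so c₁ = 128/131.
Then c₀ = (16 − 25·(128/131))/4 = -276/131.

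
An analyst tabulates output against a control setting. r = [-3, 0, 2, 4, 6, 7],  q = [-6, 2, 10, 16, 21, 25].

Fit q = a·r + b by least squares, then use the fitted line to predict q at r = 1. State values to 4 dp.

Forming MᵀM = [[114, 16]; [16, 6]] and Mᵀq = [403, 68]ᵀ gives MᵀM·[a, b]ᵀ = Mᵀq.
Eliminating b: 6·(row 1) − 16·(row 2) gives 428·a = 6·403 − 16·68 = 1330, so a = 665/214.
Then b = (68 − 16·(665/214))/6 = 326/107.
At r = 1: q̂ = (665/214)·(1) + (326/107)·(1) = 1317/214.

q̂ = 6.1542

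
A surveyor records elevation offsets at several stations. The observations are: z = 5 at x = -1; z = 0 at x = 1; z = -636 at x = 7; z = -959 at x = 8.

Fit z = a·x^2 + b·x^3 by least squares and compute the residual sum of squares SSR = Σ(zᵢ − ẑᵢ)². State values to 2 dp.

SSR = 4.35

Forming AᵀA = [[6499, 49575]; [49575, 379795]] and Aᵀz = [-92535, -709161]ᵀ gives AᵀA·[a, b]ᵀ = Aᵀz.
Δ = 6499·379795 − 49575² = 10607080.
a = ((-92535)·379795 − 49575·(-709161))/10607080 = 1232625/1060708; b = (6499·(-709161) − 49575·(-92535))/10607080 = -10707357/5303540.
Residuals: 4823609/2651770, 103278/120535, -1210557/2651770, 407981/1325885; SSR = 11524739/2651770.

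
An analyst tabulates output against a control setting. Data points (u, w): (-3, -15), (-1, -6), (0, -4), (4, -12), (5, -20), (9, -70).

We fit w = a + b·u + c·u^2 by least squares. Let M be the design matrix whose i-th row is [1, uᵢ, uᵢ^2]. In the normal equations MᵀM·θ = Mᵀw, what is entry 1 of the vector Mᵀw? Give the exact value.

-127

Entry 1 ↔ basis 1, so (Mᵀw)_{1} = Σᵢ wᵢ = (1)·(-15) + (1)·(-6) + (1)·(-4) + (1)·(-12) + (1)·(-20) + (1)·(-70) = -127.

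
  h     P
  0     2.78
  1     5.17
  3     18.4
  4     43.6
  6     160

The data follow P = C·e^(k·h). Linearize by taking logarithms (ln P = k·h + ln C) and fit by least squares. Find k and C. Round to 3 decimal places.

Taking logs, ln P = k·h + ln C, so regress ln P on h.
Σh = 14.0000, Σ(h)² = 62.0000, Σln P = 14.4279, Σh·ln P = 55.9312.
Equations: 62.0000·k + 14.0000·ln C = 55.9312;  14.0000·k + 5·ln C = 14.4279.
Δ = 62.0000·5 − (14.0000)² = 114.0000; k = (55.9312·5 − 14.0000·14.4279)/114.0000 = 0.68127, ln C = (62.0000·14.4279 − 14.0000·55.9312)/114.0000 = 0.97801, so C = exp(0.97801) = 2.65916.

k = 0.681, C = 2.659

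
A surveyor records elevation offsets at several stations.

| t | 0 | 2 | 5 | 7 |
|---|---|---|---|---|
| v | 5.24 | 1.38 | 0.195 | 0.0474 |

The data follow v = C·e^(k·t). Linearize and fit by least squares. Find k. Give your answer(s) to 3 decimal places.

k = -0.669

With ln vᵢ as the transformed response and tᵢ as the regressor:
Σt = 14.0000, Σ(t)² = 78.0000, Σln v = -2.7055, Σt·ln v = -28.8735.
Normal system: [[78.0000, 14.0000]; [14.0000, 4]]·[k, ln C]ᵀ = [-28.8735, -2.7055]ᵀ.
Δ = 78.0000·4 − (14.0000)² = 116.0000; k = (-28.8735·4 − 14.0000·-2.7055)/116.0000 = -0.66912, ln C = (78.0000·-2.7055 − 14.0000·-28.8735)/116.0000 = 1.66553.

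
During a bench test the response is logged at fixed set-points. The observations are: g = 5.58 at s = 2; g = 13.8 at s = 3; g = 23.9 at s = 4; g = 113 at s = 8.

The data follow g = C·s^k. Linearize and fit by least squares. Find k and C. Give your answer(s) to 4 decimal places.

Taking logs, ln g = k·ln s + ln C, so regress ln g on ln s.
Σln s = 5.2575, Σ(ln s)² = 7.9333, Σln g = 12.2451, Σln s·ln g = 18.3054.
Normal system: [[7.9333, 5.2575]; [5.2575, 4]]·[k, ln C]ᵀ = [18.3054, 12.2451]ᵀ.
Solving (det = 4.0919): k = 2.16108, ln C = 0.22082, so C = exp(0.22082) = 1.24710.

k = 2.1611, C = 1.2471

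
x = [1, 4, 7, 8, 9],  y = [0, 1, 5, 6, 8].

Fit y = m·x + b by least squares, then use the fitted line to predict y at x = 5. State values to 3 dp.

Sums needed: Σx·x = 211, Σx = 29, Σ1 = 5.
Right-hand side: Σx·y = 159, Σy = 20.
So AᵀA·[m, b]ᵀ = Aᵀy: [[211, 29]; [29, 5]]·[m, b]ᵀ = [159, 20]ᵀ.
det = 211·5 − 29² = 214.
m = (159·5 − 29·20)/214 = 215/214; b = (211·20 − 29·159)/214 = -391/214.
At x = 5: ŷ = (215/214)·(5) + (-391/214)·(1) = 342/107.

ŷ = 3.196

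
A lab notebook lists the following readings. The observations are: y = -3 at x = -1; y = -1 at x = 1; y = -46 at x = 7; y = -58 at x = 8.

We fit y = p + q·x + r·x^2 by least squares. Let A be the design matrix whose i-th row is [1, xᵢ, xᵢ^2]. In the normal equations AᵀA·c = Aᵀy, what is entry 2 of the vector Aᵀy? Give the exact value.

Entry 2 ↔ basis x, so (Aᵀy)_{2} = Σᵢ (x)·yᵢ = (-1)·(-3) + (1)·(-1) + (7)·(-46) + (8)·(-58) = -784.

-784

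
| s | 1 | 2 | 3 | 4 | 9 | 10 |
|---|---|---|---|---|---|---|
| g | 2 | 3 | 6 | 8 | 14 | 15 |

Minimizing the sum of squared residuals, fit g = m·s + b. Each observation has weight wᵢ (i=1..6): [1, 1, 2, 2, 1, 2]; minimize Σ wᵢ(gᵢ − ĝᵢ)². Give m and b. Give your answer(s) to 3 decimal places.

m = 1.392, b = 1.441

Normal-equation sums: Σwᵢ·s·s = 336, Σwᵢ·s = 46, Σwᵢ·1 = 9.
Right-hand side: Σwᵢ·s·g = 534, Σwᵢ·g = 77.
Eliminating b: 9·(row 1) − 46·(row 2) gives 908·m = 9·534 − 46·77 = 1264, so m = 316/227.
Then b = (77 − 46·(316/227))/9 = 327/227.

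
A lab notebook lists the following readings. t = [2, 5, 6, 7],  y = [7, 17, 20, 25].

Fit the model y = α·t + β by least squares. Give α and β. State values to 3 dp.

With design matrix X, XᵀX = [[114, 20]; [20, 4]] and Xᵀy = [394, 69]ᵀ.
Eliminating β: 4·(row 1) − 20·(row 2) gives 56·α = 4·394 − 20·69 = 196, so α = 7/2.
Then β = (69 − 20·(7/2))/4 = -1/4.

α = 3.500, β = -0.250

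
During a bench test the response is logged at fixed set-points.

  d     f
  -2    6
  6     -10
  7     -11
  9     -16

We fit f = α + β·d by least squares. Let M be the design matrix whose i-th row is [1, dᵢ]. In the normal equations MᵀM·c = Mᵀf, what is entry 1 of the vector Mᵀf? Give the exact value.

Entry 1 ↔ basis 1, so (Mᵀf)_{1} = Σᵢ fᵢ = (1)·(6) + (1)·(-10) + (1)·(-11) + (1)·(-16) = -31.

-31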